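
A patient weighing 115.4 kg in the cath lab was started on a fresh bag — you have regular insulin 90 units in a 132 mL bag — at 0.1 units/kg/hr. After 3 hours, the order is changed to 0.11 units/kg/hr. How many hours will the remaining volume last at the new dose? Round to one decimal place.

4.4 hours

Initial rate:
Dose = 0.1 units/kg/hr × 115.4 kg = 11.54 units/hr
Concentration = 90 units ÷ 132 mL = 0.6818182 units/mL
Rate = 11.54 units/hr ÷ 0.6818182 units/mL = 16.92533 mL/hr
Volume infused so far = 16.92533 mL/hr × 3 hr = 50.776 mL
Volume remaining = 132 − 50.776 = 81.224 mL
New rate:
Dose = 0.11 units/kg/hr × 115.4 kg = 12.694 units/hr
Rate = 12.694 units/hr ÷ 0.6818182 units/mL = 18.61787 mL/hr
Time remaining = 81.224 mL ÷ 18.61787 mL/hr = 4.362691 hr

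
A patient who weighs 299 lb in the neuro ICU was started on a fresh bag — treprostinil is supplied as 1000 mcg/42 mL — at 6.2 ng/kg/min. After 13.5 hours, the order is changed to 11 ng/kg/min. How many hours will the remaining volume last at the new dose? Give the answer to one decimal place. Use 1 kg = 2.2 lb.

3.5 hours

Initial rate:
Weight = 299 lb ÷ 2.2 lb/kg = 135.9091 kg
Dose = 6.2 ng/kg/min × 135.9091 kg = 842.6364 ng/min
842.6364 ng/min × 60 min/hr = 50558.18 ng/hr
Concentration = 1000 mcg ÷ 42 mL = 23.80952 mcg/mL = 23809.52 ng/mL
Rate = 50558.18 ng/hr ÷ 23809.52 ng/mL = 2.123444 mL/hr
Volume infused so far = 2.123444 mL/hr × 13.5 hr = 28.66649 mL
Volume remaining = 42 − 28.66649 = 13.33351 mL
New rate:
Dose = 11 ng/kg/min × 135.9091 kg = 1495 ng/min
1495 ng/min × 60 min/hr = 89700 ng/hr
Rate = 89700 ng/hr ÷ 23809.52 ng/mL = 3.7674 mL/hr
Time remaining = 13.33351 mL ÷ 3.7674 mL/hr = 3.539181 hr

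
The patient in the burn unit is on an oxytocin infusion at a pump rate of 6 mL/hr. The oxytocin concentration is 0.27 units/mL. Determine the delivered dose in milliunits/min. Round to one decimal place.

Concentration = 0.27 units/mL = 270 milliunits/mL
Drug rate = 6 mL/hr × 270 milliunits/mL = 1620 milliunits/hr
1620 milliunits/hr ÷ 60 min/hr = 27 milliunits/min

27.0 milliunits/min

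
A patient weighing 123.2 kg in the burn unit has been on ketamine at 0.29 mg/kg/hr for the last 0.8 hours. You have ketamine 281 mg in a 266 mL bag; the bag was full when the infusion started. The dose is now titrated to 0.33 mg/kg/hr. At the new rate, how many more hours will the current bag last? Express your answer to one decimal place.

Initial rate:
Dose = 0.29 mg/kg/hr × 123.2 kg = 35.728 mg/hr
Concentration = 281 mg ÷ 266 mL = 1.056391 mg/mL
Rate = 35.728 mg/hr ÷ 1.056391 mg/mL = 33.82081 mL/hr
Volume infused so far = 33.82081 mL/hr × 0.8 hr = 27.05665 mL
Volume remaining = 266 − 27.05665 = 238.9434 mL
New rate:
Dose = 0.33 mg/kg/hr × 123.2 kg = 40.656 mg/hr
Rate = 40.656 mg/hr ÷ 1.056391 mg/mL = 38.48575 mL/hr
Time remaining = 238.9434 mL ÷ 38.48575 mL/hr = 6.208619 hr

6.2 hours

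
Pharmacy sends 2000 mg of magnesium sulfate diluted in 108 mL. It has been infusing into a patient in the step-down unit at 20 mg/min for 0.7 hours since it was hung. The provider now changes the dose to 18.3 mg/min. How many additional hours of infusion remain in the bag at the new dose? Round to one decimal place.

Initial rate:
20 mg/min × 60 min/hr = 1200 mg/hr
Concentration = 2000 mg ÷ 108 mL = 18.51852 mg/mL
Rate = 1200 mg/hr ÷ 18.51852 mg/mL = 64.8 mL/hr
Volume infused so far = 64.8 mL/hr × 0.7 hr = 45.36 mL
Volume remaining = 108 − 45.36 = 62.64 mL
New rate:
18.3 mg/min × 60 min/hr = 1098 mg/hr
Rate = 1098 mg/hr ÷ 18.51852 mg/mL = 59.292 mL/hr
Time remaining = 62.64 mL ÷ 59.292 mL/hr = 1.056466 hr

1.1 hours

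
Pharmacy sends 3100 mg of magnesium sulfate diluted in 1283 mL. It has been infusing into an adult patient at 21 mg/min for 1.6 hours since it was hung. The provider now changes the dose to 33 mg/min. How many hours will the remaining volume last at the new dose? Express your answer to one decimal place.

Initial rate:
21 mg/min × 60 min/hr = 1260 mg/hr
Concentration = 3100 mg ÷ 1283 mL = 2.416212 mg/mL
Rate = 1260 mg/hr ÷ 2.416212 mg/mL = 521.4774 mL/hr
Volume infused so far = 521.4774 mL/hr × 1.6 hr = 834.3639 mL
Volume remaining = 1283 − 834.3639 = 448.6361 mL
New rate:
33 mg/min × 60 min/hr = 1980 mg/hr
Rate = 1980 mg/hr ÷ 2.416212 mg/mL = 819.4645 mL/hr
Time remaining = 448.6361 mL ÷ 819.4645 mL/hr = 0.5474747 hr

0.5 hours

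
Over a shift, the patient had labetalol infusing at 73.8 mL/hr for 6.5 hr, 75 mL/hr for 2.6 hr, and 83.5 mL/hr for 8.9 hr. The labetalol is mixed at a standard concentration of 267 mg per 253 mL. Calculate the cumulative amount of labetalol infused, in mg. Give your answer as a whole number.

Concentration = 267 mg ÷ 253 mL = 1.055336 mg/mL
Stage 1: 73.8 mL/hr × 6.5 hr = 479.7 mL → 479.7 mL × 1.055336 mg/mL = 506.2447 mg
Stage 2: 75 mL/hr × 2.6 hr = 195 mL → 195 mL × 1.055336 mg/mL = 205.7905 mg
Stage 3: 83.5 mL/hr × 8.9 hr = 743.15 mL → 743.15 mL × 1.055336 mg/mL = 784.2729 mg
Total = 506.2447 + 205.7905 + 784.2729 = 1496.308 mg

1496 mg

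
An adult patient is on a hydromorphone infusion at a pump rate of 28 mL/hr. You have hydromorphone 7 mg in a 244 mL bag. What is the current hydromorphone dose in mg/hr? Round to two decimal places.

0.80 mg/hr

Concentration = 7 mg ÷ 244 mL = 0.02868852 mg/mL
Drug rate = 28 mL/hr × 0.02868852 mg/mL = 0.8032787 mg/hr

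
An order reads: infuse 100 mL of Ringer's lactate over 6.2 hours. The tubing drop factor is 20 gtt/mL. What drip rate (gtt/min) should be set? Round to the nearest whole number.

100 mL ÷ (6.2 hr × 60 = 372 min) = 0.2688172 mL/min
0.2688172 mL/min × 20 gtt/mL = 5.376344 gtt/min

5 gtt/min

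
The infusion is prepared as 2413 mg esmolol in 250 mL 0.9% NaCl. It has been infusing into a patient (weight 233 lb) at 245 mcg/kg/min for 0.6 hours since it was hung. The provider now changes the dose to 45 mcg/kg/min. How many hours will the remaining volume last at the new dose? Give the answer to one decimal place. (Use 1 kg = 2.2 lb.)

Initial rate:
Weight = 233 lb ÷ 2.2 lb/kg = 105.9091 kg
Dose = 245 mcg/kg/min × 105.9091 kg = 25947.73 mcg/min
25947.73 mcg/min × 60 min/hr = 1556864 mcg/hr
Concentration = 2413 mg ÷ 250 mL = 9.652 mg/mL = 9652 mcg/mL
Rate = 1556864 mcg/hr ÷ 9652 mcg/mL = 161.2996 mL/hr
Volume infused so far = 161.2996 mL/hr × 0.6 hr = 96.77975 mL
Volume remaining = 250 − 96.77975 = 153.2202 mL
New rate:
Dose = 45 mcg/kg/min × 105.9091 kg = 4765.909 mcg/min
4765.909 mcg/min × 60 min/hr = 285954.5 mcg/hr
Rate = 285954.5 mcg/hr ÷ 9652 mcg/mL = 29.62646 mL/hr
Time remaining = 153.2202 mL ÷ 29.62646 mL/hr = 5.171737 hr

5.2 hours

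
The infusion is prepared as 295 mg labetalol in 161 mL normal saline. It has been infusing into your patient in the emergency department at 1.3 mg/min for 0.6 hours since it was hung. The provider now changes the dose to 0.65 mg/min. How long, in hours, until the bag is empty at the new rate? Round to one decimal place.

Initial rate:
1.3 mg/min × 60 min/hr = 78 mg/hr
Concentration = 295 mg ÷ 161 mL = 1.832298 mg/mL
Rate = 78 mg/hr ÷ 1.832298 mg/mL = 42.56949 mL/hr
Volume infused so far = 42.56949 mL/hr × 0.6 hr = 25.54169 mL
Volume remaining = 161 − 25.54169 = 135.4583 mL
New rate:
0.65 mg/min × 60 min/hr = 39 mg/hr
Rate = 39 mg/hr ÷ 1.832298 mg/mL = 21.28475 mL/hr
Time remaining = 135.4583 mL ÷ 21.28475 mL/hr = 6.364103 hr

6.4 hours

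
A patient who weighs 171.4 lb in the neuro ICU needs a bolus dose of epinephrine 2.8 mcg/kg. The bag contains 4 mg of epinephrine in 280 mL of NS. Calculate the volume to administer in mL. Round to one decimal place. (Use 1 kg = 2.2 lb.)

15.3 mL

Weight = 171.4 lb ÷ 2.2 lb/kg = 77.90909 kg
Dose = 2.8 mcg/kg × 77.90909 kg = 218.1455 mcg
Concentration = 4 mg ÷ 280 mL = 0.01428571 mg/mL = 14.28571 mcg/mL
Volume = 218.1455 mcg ÷ 14.28571 mcg/mL = 15.27018 mL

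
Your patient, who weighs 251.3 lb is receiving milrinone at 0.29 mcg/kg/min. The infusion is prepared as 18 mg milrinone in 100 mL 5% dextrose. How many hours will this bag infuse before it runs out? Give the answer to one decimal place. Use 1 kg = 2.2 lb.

Weight = 251.3 lb ÷ 2.2 lb/kg = 114.2273 kg
Dose = 0.29 mcg/kg/min × 114.2273 kg = 33.12591 mcg/min
33.12591 mcg/min × 60 min/hr = 1987.555 mcg/hr
Concentration = 18 mg ÷ 100 mL = 0.18 mg/mL = 180 mcg/mL
Rate = 1987.555 mcg/hr ÷ 180 mcg/mL = 11.04197 mL/hr
Duration = 100 mL ÷ 11.04197 mL/hr = 9.056355 hr

9.1 hours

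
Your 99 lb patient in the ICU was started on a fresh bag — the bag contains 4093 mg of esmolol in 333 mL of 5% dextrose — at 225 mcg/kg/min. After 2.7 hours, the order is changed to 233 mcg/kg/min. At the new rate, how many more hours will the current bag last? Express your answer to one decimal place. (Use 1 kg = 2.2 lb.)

3.9 hours

Initial rate:
Weight = 99 lb ÷ 2.2 lb/kg = 45 kg
Dose = 225 mcg/kg/min × 45 kg = 10125 mcg/min
10125 mcg/min × 60 min/hr = 607500 mcg/hr
Concentration = 4093 mg ÷ 333 mL = 12.29129 mg/mL = 12291.29 mcg/mL
Rate = 607500 mcg/hr ÷ 12291.29 mcg/mL = 49.42524 mL/hr
Volume infused so far = 49.42524 mL/hr × 2.7 hr = 133.4481 mL
Volume remaining = 333 − 133.4481 = 199.5519 mL
New rate:
Dose = 233 mcg/kg/min × 45 kg = 10485 mcg/min
10485 mcg/min × 60 min/hr = 629100 mcg/hr
Rate = 629100 mcg/hr ÷ 12291.29 mcg/mL = 51.18258 mL/hr
Time remaining = 199.5519 mL ÷ 51.18258 mL/hr = 3.898824 hr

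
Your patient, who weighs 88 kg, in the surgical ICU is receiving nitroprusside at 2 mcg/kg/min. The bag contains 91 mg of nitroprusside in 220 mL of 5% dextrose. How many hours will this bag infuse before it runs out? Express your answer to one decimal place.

Dose = 2 mcg/kg/min × 88 kg = 176 mcg/min
176 mcg/min × 60 min/hr = 10560 mcg/hr
Concentration = 91 mg ÷ 220 mL = 0.4136364 mg/mL = 413.6364 mcg/mL
Rate = 10560 mcg/hr ÷ 413.6364 mcg/mL = 25.52967 mL/hr
Duration = 220 mL ÷ 25.52967 mL/hr = 8.617424 hr

8.6 hours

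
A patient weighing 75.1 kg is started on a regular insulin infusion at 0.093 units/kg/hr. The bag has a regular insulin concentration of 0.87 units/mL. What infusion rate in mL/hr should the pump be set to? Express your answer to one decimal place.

Dose = 0.093 units/kg/hr × 75.1 kg = 6.9843 units/hr
Rate = 6.9843 units/hr ÷ 0.87 units/mL = 8.027931 mL/hr

8.0 mL/hr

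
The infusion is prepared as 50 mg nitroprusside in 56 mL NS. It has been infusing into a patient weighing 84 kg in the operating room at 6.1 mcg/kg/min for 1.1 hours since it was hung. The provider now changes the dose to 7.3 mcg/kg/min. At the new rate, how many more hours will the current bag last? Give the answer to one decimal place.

Initial rate:
Dose = 6.1 mcg/kg/min × 84 kg = 512.4 mcg/min
512.4 mcg/min × 60 min/hr = 30744 mcg/hr
Concentration = 50 mg ÷ 56 mL = 0.8928571 mg/mL = 892.8571 mcg/mL
Rate = 30744 mcg/hr ÷ 892.8571 mcg/mL = 34.43328 mL/hr
Volume infused so far = 34.43328 mL/hr × 1.1 hr = 37.87661 mL
Volume remaining = 56 − 37.87661 = 18.12339 mL
New rate:
Dose = 7.3 mcg/kg/min × 84 kg = 613.2 mcg/min
613.2 mcg/min × 60 min/hr = 36792 mcg/hr
Rate = 36792 mcg/hr ÷ 892.8571 mcg/mL = 41.20704 mL/hr
Time remaining = 18.12339 mL ÷ 41.20704 mL/hr = 0.439813 hr

0.4 hours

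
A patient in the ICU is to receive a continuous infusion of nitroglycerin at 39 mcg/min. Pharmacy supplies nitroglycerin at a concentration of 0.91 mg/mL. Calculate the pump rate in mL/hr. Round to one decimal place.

39 mcg/min × 60 min/hr = 2340 mcg/hr
Concentration = 0.91 mg/mL = 910 mcg/mL
Rate = 2340 mcg/hr ÷ 910 mcg/mL = 2.571429 mL/hr

2.6 mL/hr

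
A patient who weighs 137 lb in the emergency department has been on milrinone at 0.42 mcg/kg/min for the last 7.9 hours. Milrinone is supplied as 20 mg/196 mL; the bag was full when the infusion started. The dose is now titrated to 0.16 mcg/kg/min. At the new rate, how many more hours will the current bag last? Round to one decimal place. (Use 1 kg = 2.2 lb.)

Initial rate:
Weight = 137 lb ÷ 2.2 lb/kg = 62.27273 kg
Dose = 0.42 mcg/kg/min × 62.27273 kg = 26.15455 mcg/min
26.15455 mcg/min × 60 min/hr = 1569.273 mcg/hr
Concentration = 20 mg ÷ 196 mL = 0.1020408 mg/mL = 102.0408 mcg/mL
Rate = 1569.273 mcg/hr ÷ 102.0408 mcg/mL = 15.37887 mL/hr
Volume infused so far = 15.37887 mL/hr × 7.9 hr = 121.4931 mL
Volume remaining = 196 − 121.4931 = 74.50691 mL
New rate:
Dose = 0.16 mcg/kg/min × 62.27273 kg = 9.963636 mcg/min
9.963636 mcg/min × 60 min/hr = 597.8182 mcg/hr
Rate = 597.8182 mcg/hr ÷ 102.0408 mcg/mL = 5.858618 mL/hr
Time remaining = 74.50691 mL ÷ 5.858618 mL/hr = 12.71749 hr

12.7 hours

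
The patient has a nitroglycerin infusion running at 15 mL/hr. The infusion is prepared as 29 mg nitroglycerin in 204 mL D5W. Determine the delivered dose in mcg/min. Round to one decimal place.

35.5 mcg/min

Concentration = 29 mg ÷ 204 mL = 0.1421569 mg/mL = 142.1569 mcg/mL
Drug rate = 15 mL/hr × 142.1569 mcg/mL = 2132.353 mcg/hr
2132.353 mcg/hr ÷ 60 min/hr = 35.53922 mcg/min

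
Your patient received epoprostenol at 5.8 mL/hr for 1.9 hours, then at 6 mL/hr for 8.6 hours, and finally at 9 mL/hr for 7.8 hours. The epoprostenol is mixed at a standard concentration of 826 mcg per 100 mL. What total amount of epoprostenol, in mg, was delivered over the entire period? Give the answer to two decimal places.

Concentration = 826 mcg ÷ 100 mL = 8.26 mcg/mL
Stage 1: 5.8 mL/hr × 1.9 hr = 11.02 mL → 11.02 mL × 8.26 mcg/mL = 91.0252 mcg
Stage 2: 6 mL/hr × 8.6 hr = 51.6 mL → 51.6 mL × 8.26 mcg/mL = 426.216 mcg
Stage 3: 9 mL/hr × 7.8 hr = 70.2 mL → 70.2 mL × 8.26 mcg/mL = 579.852 mcg
Total = 91.0252 + 426.216 + 579.852 = 1097.093 mcg = 1.097093 mg

1.10 mg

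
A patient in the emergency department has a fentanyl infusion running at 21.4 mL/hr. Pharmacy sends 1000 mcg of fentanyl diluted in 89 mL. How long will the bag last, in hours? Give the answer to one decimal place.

Duration = 89 mL ÷ 21.4 mL/hr = 4.158879 hr

4.2 hours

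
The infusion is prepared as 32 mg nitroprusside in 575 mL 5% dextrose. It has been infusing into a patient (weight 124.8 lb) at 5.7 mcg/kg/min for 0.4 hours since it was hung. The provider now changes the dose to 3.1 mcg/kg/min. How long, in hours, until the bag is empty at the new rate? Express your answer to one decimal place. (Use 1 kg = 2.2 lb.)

Initial rate:
Weight = 124.8 lb ÷ 2.2 lb/kg = 56.72727 kg
Dose = 5.7 mcg/kg/min × 56.72727 kg = 323.3455 mcg/min
323.3455 mcg/min × 60 min/hr = 19400.73 mcg/hr
Concentration = 32 mg ÷ 575 mL = 0.05565217 mg/mL = 55.65217 mcg/mL
Rate = 19400.73 mcg/hr ÷ 55.65217 mcg/mL = 348.6068 mL/hr
Volume infused so far = 348.6068 mL/hr × 0.4 hr = 139.4427 mL
Volume remaining = 575 − 139.4427 = 435.5573 mL
New rate:
Dose = 3.1 mcg/kg/min × 56.72727 kg = 175.8545 mcg/min
175.8545 mcg/min × 60 min/hr = 10551.27 mcg/hr
Rate = 10551.27 mcg/hr ÷ 55.65217 mcg/mL = 189.5932 mL/hr
Time remaining = 435.5573 mL ÷ 189.5932 mL/hr = 2.297326 hr

2.3 hours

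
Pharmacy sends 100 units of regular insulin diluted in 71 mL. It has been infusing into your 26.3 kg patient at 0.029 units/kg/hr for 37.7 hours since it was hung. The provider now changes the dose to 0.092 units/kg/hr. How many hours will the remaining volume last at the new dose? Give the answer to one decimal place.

Initial rate:
Dose = 0.029 units/kg/hr × 26.3 kg = 0.7627 units/hr
Concentration = 100 units ÷ 71 mL = 1.408451 units/mL
Rate = 0.7627 units/hr ÷ 1.408451 units/mL = 0.541517 mL/hr
Volume infused so far = 0.541517 mL/hr × 37.7 hr = 20.41519 mL
Volume remaining = 71 − 20.41519 = 50.58481 mL
New rate:
Dose = 0.092 units/kg/hr × 26.3 kg = 2.4196 units/hr
Rate = 2.4196 units/hr ÷ 1.408451 units/mL = 1.717916 mL/hr
Time remaining = 50.58481 mL ÷ 1.717916 mL/hr = 29.44545 hr

29.4 hours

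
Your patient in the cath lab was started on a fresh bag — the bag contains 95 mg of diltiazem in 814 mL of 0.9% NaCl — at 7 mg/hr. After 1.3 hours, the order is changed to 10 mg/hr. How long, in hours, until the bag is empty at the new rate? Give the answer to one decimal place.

8.6 hours

Initial rate:
Concentration = 95 mg ÷ 814 mL = 0.1167076 mg/mL
Rate = 7 mg/hr ÷ 0.1167076 mg/mL = 59.97895 mL/hr
Volume infused so far = 59.97895 mL/hr × 1.3 hr = 77.97263 mL
Volume remaining = 814 − 77.97263 = 736.0274 mL
New rate:
Rate = 10 mg/hr ÷ 0.1167076 mg/mL = 85.68421 mL/hr
Time remaining = 736.0274 mL ÷ 85.68421 mL/hr = 8.59 hr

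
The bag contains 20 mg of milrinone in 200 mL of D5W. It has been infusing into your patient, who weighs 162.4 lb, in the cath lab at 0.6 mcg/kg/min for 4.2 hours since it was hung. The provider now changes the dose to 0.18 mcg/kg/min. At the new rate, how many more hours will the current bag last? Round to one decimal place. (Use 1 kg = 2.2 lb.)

Initial rate:
Weight = 162.4 lb ÷ 2.2 lb/kg = 73.81818 kg
Dose = 0.6 mcg/kg/min × 73.81818 kg = 44.29091 mcg/min
44.29091 mcg/min × 60 min/hr = 2657.455 mcg/hr
Concentration = 20 mg ÷ 200 mL = 0.1 mg/mL = 100 mcg/mL
Rate = 2657.455 mcg/hr ÷ 100 mcg/mL = 26.57455 mL/hr
Volume infused so far = 26.57455 mL/hr × 4.2 hr = 111.6131 mL
Volume remaining = 200 − 111.6131 = 88.38691 mL
New rate:
Dose = 0.18 mcg/kg/min × 73.81818 kg = 13.28727 mcg/min
13.28727 mcg/min × 60 min/hr = 797.2364 mcg/hr
Rate = 797.2364 mcg/hr ÷ 100 mcg/mL = 7.972364 mL/hr
Time remaining = 88.38691 mL ÷ 7.972364 mL/hr = 11.08666 hr

11.1 hours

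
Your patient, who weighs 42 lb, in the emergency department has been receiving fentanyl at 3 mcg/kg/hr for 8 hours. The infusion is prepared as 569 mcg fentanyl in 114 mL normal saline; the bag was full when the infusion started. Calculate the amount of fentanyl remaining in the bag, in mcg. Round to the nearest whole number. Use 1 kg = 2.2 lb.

111 mcg

Weight = 42 lb ÷ 2.2 lb/kg = 19.09091 kg
Dose = 3 mcg/kg/hr × 19.09091 kg = 57.27273 mcg/hr
Concentration = 569 mcg ÷ 114 mL = 4.991228 mcg/mL
Rate = 57.27273 mcg/hr ÷ 4.991228 mcg/mL = 11.47468 mL/hr
Volume infused = 11.47468 mL/hr × 8 hr = 91.79741 mL
Volume remaining = 114 − 91.79741 = 22.20259 mL
Drug remaining = 22.20259 mL × 4.991228 mcg/mL = 110.8182 mcg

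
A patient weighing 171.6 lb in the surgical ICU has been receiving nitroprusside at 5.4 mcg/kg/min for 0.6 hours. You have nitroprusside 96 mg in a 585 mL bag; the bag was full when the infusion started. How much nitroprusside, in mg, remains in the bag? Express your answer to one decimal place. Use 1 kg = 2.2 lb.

80.8 mg

Weight = 171.6 lb ÷ 2.2 lb/kg = 78 kg
Dose = 5.4 mcg/kg/min × 78 kg = 421.2 mcg/min
421.2 mcg/min × 60 min/hr = 25272 mcg/hr
Concentration = 96 mg ÷ 585 mL = 0.1641026 mg/mL = 164.1026 mcg/mL
Rate = 25272 mcg/hr ÷ 164.1026 mcg/mL = 154.0012 mL/hr
Volume infused = 154.0012 mL/hr × 0.6 hr = 92.40075 mL
Volume remaining = 585 − 92.40075 = 492.5993 mL
Drug remaining = 492.5993 mL × 164.1026 mcg/mL = 80836.8 mcg = 80.8368 mg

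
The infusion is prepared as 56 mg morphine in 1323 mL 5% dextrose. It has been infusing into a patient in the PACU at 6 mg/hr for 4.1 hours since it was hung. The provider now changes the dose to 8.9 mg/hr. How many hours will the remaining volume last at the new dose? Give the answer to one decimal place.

3.5 hours

Initial rate:
Concentration = 56 mg ÷ 1323 mL = 0.04232804 mg/mL
Rate = 6 mg/hr ÷ 0.04232804 mg/mL = 141.75 mL/hr
Volume infused so far = 141.75 mL/hr × 4.1 hr = 581.175 mL
Volume remaining = 1323 − 581.175 = 741.825 mL
New rate:
Rate = 8.9 mg/hr ÷ 0.04232804 mg/mL = 210.2625 mL/hr
Time remaining = 741.825 mL ÷ 210.2625 mL/hr = 3.52809 hr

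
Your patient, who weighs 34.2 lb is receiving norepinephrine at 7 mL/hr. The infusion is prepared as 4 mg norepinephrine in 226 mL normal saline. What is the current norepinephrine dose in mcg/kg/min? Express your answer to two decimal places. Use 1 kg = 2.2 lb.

0.13 mcg/kg/min

Weight = 34.2 lb ÷ 2.2 lb/kg = 15.54545 kg
Concentration = 4 mg ÷ 226 mL = 0.01769912 mg/mL = 17.69912 mcg/mL
Drug rate = 7 mL/hr × 17.69912 mcg/mL = 123.8938 mcg/hr
123.8938 mcg/hr ÷ 60 min/hr = 2.064897 mcg/min
2.064897 mcg/min ÷ 15.54545 kg = 0.1328296 mcg/kg/min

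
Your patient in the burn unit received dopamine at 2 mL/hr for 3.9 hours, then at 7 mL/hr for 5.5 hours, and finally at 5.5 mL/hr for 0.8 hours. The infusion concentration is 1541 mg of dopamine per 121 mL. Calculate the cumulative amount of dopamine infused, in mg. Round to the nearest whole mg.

646 mg

Concentration = 1541 mg ÷ 121 mL = 12.73554 mg/mL
Stage 1: 2 mL/hr × 3.9 hr = 7.8 mL → 7.8 mL × 12.73554 mg/mL = 99.33719 mg
Stage 2: 7 mL/hr × 5.5 hr = 38.5 mL → 38.5 mL × 12.73554 mg/mL = 490.3182 mg
Stage 3: 5.5 mL/hr × 0.8 hr = 4.4 mL → 4.4 mL × 12.73554 mg/mL = 56.03636 mg
Total = 99.33719 + 490.3182 + 56.03636 = 645.6917 mg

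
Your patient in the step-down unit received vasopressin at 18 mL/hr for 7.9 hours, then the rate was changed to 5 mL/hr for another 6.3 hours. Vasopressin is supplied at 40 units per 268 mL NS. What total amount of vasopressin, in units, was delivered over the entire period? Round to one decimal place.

25.9 units

Concentration = 40 units ÷ 268 mL = 0.1492537 units/mL
Stage 1: 18 mL/hr × 7.9 hr = 142.2 mL → 142.2 mL × 0.1492537 units/mL = 21.22388 units
Stage 2: 5 mL/hr × 6.3 hr = 31.5 mL → 31.5 mL × 0.1492537 units/mL = 4.701493 units
Total = 21.22388 + 4.701493 = 25.92537 units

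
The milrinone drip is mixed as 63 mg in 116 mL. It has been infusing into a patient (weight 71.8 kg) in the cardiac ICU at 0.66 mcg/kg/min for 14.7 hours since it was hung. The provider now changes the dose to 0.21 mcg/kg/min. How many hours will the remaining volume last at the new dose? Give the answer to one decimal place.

23.4 hours

Initial rate:
Dose = 0.66 mcg/kg/min × 71.8 kg = 47.388 mcg/min
47.388 mcg/min × 60 min/hr = 2843.28 mcg/hr
Concentration = 63 mg ÷ 116 mL = 0.5431034 mg/mL = 543.1034 mcg/mL
Rate = 2843.28 mcg/hr ÷ 543.1034 mcg/mL = 5.235246 mL/hr
Volume infused so far = 5.235246 mL/hr × 14.7 hr = 76.95811 mL
Volume remaining = 116 − 76.95811 = 39.04189 mL
New rate:
Dose = 0.21 mcg/kg/min × 71.8 kg = 15.078 mcg/min
15.078 mcg/min × 60 min/hr = 904.68 mcg/hr
Rate = 904.68 mcg/hr ÷ 543.1034 mcg/mL = 1.66576 mL/hr
Time remaining = 39.04189 mL ÷ 1.66576 mL/hr = 23.43788 hr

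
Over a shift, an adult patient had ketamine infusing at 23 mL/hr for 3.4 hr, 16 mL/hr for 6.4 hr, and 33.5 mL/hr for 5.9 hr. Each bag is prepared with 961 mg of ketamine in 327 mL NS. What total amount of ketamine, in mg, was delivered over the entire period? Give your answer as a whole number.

1112 mg

Concentration = 961 mg ÷ 327 mL = 2.938838 mg/mL
Stage 1: 23 mL/hr × 3.4 hr = 78.2 mL → 78.2 mL × 2.938838 mg/mL = 229.8171 mg
Stage 2: 16 mL/hr × 6.4 hr = 102.4 mL → 102.4 mL × 2.938838 mg/mL = 300.937 mg
Stage 3: 33.5 mL/hr × 5.9 hr = 197.65 mL → 197.65 mL × 2.938838 mg/mL = 580.8613 mg
Total = 229.8171 + 300.937 + 580.8613 = 1111.615 mg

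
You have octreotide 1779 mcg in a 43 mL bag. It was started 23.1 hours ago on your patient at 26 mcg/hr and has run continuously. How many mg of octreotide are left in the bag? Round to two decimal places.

1.18 mg

Concentration = 1779 mcg ÷ 43 mL = 41.37209 mcg/mL
Rate = 26 mcg/hr ÷ 41.37209 mcg/mL = 0.6284429 mL/hr
Volume infused = 0.6284429 mL/hr × 23.1 hr = 14.51703 mL
Volume remaining = 43 − 14.51703 = 28.48297 mL
Drug remaining = 28.48297 mL × 41.37209 mcg/mL = 1178.4 mcg = 1.1784 mg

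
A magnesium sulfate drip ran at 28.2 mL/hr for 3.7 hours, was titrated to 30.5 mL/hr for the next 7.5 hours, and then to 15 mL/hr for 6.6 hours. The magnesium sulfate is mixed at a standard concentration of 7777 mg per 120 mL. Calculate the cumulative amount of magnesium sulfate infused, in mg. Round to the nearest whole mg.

28003 mg

Concentration = 7777 mg ÷ 120 mL = 64.80833 mg/mL
Stage 1: 28.2 mL/hr × 3.7 hr = 104.34 mL → 104.34 mL × 64.80833 mg/mL = 6762.102 mg
Stage 2: 30.5 mL/hr × 7.5 hr = 228.75 mL → 228.75 mL × 64.80833 mg/mL = 14824.91 mg
Stage 3: 15 mL/hr × 6.6 hr = 99 mL → 99 mL × 64.80833 mg/mL = 6416.025 mg
Total = 6762.102 + 14824.91 + 6416.025 = 28003.03 mg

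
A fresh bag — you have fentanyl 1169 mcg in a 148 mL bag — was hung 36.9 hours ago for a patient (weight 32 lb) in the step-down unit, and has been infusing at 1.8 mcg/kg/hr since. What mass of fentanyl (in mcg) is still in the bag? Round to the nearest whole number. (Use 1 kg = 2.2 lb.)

Weight = 32 lb ÷ 2.2 lb/kg = 14.54545 kg
Dose = 1.8 mcg/kg/hr × 14.54545 kg = 26.18182 mcg/hr
Concentration = 1169 mcg ÷ 148 mL = 7.898649 mcg/mL
Rate = 26.18182 mcg/hr ÷ 7.898649 mcg/mL = 3.314721 mL/hr
Volume infused = 3.314721 mL/hr × 36.9 hr = 122.3132 mL
Volume remaining = 148 − 122.3132 = 25.68679 mL
Drug remaining = 25.68679 mL × 7.898649 mcg/mL = 202.8909 mcg

203 mcg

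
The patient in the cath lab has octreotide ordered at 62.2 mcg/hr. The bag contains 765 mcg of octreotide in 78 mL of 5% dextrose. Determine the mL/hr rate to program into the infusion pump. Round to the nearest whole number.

6 mL/hr

Concentration = 765 mcg ÷ 78 mL = 9.807692 mcg/mL
Rate = 62.2 mcg/hr ÷ 9.807692 mcg/mL = 6.341961 mL/hr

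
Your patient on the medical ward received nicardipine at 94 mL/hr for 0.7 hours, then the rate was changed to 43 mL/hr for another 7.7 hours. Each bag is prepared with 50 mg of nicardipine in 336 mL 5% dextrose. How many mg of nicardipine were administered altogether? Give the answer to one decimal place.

59.1 mg

Concentration = 50 mg ÷ 336 mL = 0.1488095 mg/mL
Stage 1: 94 mL/hr × 0.7 hr = 65.8 mL → 65.8 mL × 0.1488095 mg/mL = 9.791667 mg
Stage 2: 43 mL/hr × 7.7 hr = 331.1 mL → 331.1 mL × 0.1488095 mg/mL = 49.27083 mg
Total = 9.791667 + 49.27083 = 59.0625 mg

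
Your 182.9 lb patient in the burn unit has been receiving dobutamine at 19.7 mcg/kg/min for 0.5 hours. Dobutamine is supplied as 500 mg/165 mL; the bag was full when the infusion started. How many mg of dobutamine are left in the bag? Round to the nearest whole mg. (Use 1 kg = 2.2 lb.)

451 mg

Weight = 182.9 lb ÷ 2.2 lb/kg = 83.13636 kg
Dose = 19.7 mcg/kg/min × 83.13636 kg = 1637.786 mcg/min
1637.786 mcg/min × 60 min/hr = 98267.18 mcg/hr
Concentration = 500 mg ÷ 165 mL = 3.030303 mg/mL = 3030.303 mcg/mL
Rate = 98267.18 mcg/hr ÷ 3030.303 mcg/mL = 32.42817 mL/hr
Volume infused = 32.42817 mL/hr × 0.5 hr = 16.21408 mL
Volume remaining = 165 − 16.21408 = 148.7859 mL
Drug remaining = 148.7859 mL × 3030.303 mcg/mL = 450866.4 mcg = 450.8664 mg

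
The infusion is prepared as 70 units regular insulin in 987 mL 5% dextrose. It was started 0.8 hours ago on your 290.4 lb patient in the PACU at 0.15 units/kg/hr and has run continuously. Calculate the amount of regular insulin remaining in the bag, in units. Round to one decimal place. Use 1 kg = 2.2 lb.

Weight = 290.4 lb ÷ 2.2 lb/kg = 132 kg
Dose = 0.15 units/kg/hr × 132 kg = 19.8 units/hr
Concentration = 70 units ÷ 987 mL = 0.07092199 units/mL
Rate = 19.8 units/hr ÷ 0.07092199 units/mL = 279.18 mL/hr
Volume infused = 279.18 mL/hr × 0.8 hr = 223.344 mL
Volume remaining = 987 − 223.344 = 763.656 mL
Drug remaining = 763.656 mL × 0.07092199 units/mL = 54.16 units

54.2 units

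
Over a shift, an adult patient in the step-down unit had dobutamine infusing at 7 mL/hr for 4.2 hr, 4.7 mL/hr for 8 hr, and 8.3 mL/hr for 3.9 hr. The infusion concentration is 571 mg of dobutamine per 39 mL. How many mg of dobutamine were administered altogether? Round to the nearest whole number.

Concentration = 571 mg ÷ 39 mL = 14.64103 mg/mL
Stage 1: 7 mL/hr × 4.2 hr = 29.4 mL → 29.4 mL × 14.64103 mg/mL = 430.4462 mg
Stage 2: 4.7 mL/hr × 8 hr = 37.6 mL → 37.6 mL × 14.64103 mg/mL = 550.5026 mg
Stage 3: 8.3 mL/hr × 3.9 hr = 32.37 mL → 32.37 mL × 14.64103 mg/mL = 473.93 mg
Total = 430.4462 + 550.5026 + 473.93 = 1454.879 mg

1455 mg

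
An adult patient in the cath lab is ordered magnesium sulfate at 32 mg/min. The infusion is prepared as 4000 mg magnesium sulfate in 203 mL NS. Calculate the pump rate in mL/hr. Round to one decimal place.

97.4 mL/hr

32 mg/min × 60 min/hr = 1920 mg/hr
Concentration = 4000 mg ÷ 203 mL = 19.70443 mg/mL
Rate = 1920 mg/hr ÷ 19.70443 mg/mL = 97.44 mL/hr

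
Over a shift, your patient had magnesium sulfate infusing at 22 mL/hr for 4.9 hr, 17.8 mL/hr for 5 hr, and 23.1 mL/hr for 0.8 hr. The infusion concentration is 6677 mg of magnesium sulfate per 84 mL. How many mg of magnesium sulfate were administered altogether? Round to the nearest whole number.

17112 mg

Concentration = 6677 mg ÷ 84 mL = 79.4881 mg/mL
Stage 1: 22 mL/hr × 4.9 hr = 107.8 mL → 107.8 mL × 79.4881 mg/mL = 8568.817 mg
Stage 2: 17.8 mL/hr × 5 hr = 89 mL → 89 mL × 79.4881 mg/mL = 7074.44 mg
Stage 3: 23.1 mL/hr × 0.8 hr = 18.48 mL → 18.48 mL × 79.4881 mg/mL = 1468.94 mg
Total = 8568.817 + 7074.44 + 1468.94 = 17112.2 mg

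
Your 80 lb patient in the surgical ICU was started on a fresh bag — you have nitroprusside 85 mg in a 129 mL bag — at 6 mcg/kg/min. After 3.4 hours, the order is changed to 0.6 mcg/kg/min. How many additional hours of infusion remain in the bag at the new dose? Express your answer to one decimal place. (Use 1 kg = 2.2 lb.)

30.9 hours

Initial rate:
Weight = 80 lb ÷ 2.2 lb/kg = 36.36364 kg
Dose = 6 mcg/kg/min × 36.36364 kg = 218.1818 mcg/min
218.1818 mcg/min × 60 min/hr = 13090.91 mcg/hr
Concentration = 85 mg ÷ 129 mL = 0.6589147 mg/mL = 658.9147 mcg/mL
Rate = 13090.91 mcg/hr ÷ 658.9147 mcg/mL = 19.86738 mL/hr
Volume infused so far = 19.86738 mL/hr × 3.4 hr = 67.54909 mL
Volume remaining = 129 − 67.54909 = 61.45091 mL
New rate:
Dose = 0.6 mcg/kg/min × 36.36364 kg = 21.81818 mcg/min
21.81818 mcg/min × 60 min/hr = 1309.091 mcg/hr
Rate = 1309.091 mcg/hr ÷ 658.9147 mcg/mL = 1.986738 mL/hr
Time remaining = 61.45091 mL ÷ 1.986738 mL/hr = 30.93056 hr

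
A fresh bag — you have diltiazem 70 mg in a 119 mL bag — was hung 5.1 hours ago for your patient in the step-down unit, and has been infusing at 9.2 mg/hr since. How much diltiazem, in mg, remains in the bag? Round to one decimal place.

23.1 mg

Concentration = 70 mg ÷ 119 mL = 0.5882353 mg/mL
Rate = 9.2 mg/hr ÷ 0.5882353 mg/mL = 15.64 mL/hr
Volume infused = 15.64 mL/hr × 5.1 hr = 79.764 mL
Volume remaining = 119 − 79.764 = 39.236 mL
Drug remaining = 39.236 mL × 0.5882353 mg/mL = 23.08 mg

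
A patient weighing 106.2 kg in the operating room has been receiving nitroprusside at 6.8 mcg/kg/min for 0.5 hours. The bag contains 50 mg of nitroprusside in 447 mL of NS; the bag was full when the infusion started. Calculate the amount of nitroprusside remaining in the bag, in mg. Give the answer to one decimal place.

28.3 mg

Dose = 6.8 mcg/kg/min × 106.2 kg = 722.16 mcg/min
722.16 mcg/min × 60 min/hr = 43329.6 mcg/hr
Concentration = 50 mg ÷ 447 mL = 0.1118568 mg/mL = 111.8568 mcg/mL
Rate = 43329.6 mcg/hr ÷ 111.8568 mcg/mL = 387.3666 mL/hr
Volume infused = 387.3666 mL/hr × 0.5 hr = 193.6833 mL
Volume remaining = 447 − 193.6833 = 253.3167 mL
Drug remaining = 253.3167 mL × 111.8568 mcg/mL = 28335.2 mcg = 28.3352 mg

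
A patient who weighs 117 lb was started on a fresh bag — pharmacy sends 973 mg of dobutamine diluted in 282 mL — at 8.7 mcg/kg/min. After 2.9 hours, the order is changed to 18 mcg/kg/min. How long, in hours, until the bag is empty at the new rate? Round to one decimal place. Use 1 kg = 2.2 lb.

Initial rate:
Weight = 117 lb ÷ 2.2 lb/kg = 53.18182 kg
Dose = 8.7 mcg/kg/min × 53.18182 kg = 462.6818 mcg/min
462.6818 mcg/min × 60 min/hr = 27760.91 mcg/hr
Concentration = 973 mg ÷ 282 mL = 3.450355 mg/mL = 3450.355 mcg/mL
Rate = 27760.91 mcg/hr ÷ 3450.355 mcg/mL = 8.045813 mL/hr
Volume infused so far = 8.045813 mL/hr × 2.9 hr = 23.33286 mL
Volume remaining = 282 − 23.33286 = 258.6671 mL
New rate:
Dose = 18 mcg/kg/min × 53.18182 kg = 957.2727 mcg/min
957.2727 mcg/min × 60 min/hr = 57436.36 mcg/hr
Rate = 57436.36 mcg/hr ÷ 3450.355 mcg/mL = 16.64651 mL/hr
Time remaining = 258.6671 mL ÷ 16.64651 mL/hr = 15.53882 hr

15.5 hours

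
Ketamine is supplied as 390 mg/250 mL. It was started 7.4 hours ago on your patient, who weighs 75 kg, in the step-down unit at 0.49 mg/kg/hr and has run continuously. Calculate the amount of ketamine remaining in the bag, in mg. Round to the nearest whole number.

Dose = 0.49 mg/kg/hr × 75 kg = 36.75 mg/hr
Concentration = 390 mg ÷ 250 mL = 1.56 mg/mL
Rate = 36.75 mg/hr ÷ 1.56 mg/mL = 23.55769 mL/hr
Volume infused = 23.55769 mL/hr × 7.4 hr = 174.3269 mL
Volume remaining = 250 − 174.3269 = 75.67308 mL
Drug remaining = 75.67308 mL × 1.56 mg/mL = 118.05 mg

118 mg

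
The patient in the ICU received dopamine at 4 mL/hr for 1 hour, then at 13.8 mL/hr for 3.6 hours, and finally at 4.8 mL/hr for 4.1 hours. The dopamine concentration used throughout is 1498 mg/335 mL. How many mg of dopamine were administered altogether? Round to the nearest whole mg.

Concentration = 1498 mg ÷ 335 mL = 4.471642 mg/mL
Stage 1: 4 mL/hr × 1 hr = 4 mL → 4 mL × 4.471642 mg/mL = 17.88657 mg
Stage 2: 13.8 mL/hr × 3.6 hr = 49.68 mL → 49.68 mL × 4.471642 mg/mL = 222.1512 mg
Stage 3: 4.8 mL/hr × 4.1 hr = 19.68 mL → 19.68 mL × 4.471642 mg/mL = 88.00191 mg
Total = 17.88657 + 222.1512 + 88.00191 = 328.0396 mg

328 mg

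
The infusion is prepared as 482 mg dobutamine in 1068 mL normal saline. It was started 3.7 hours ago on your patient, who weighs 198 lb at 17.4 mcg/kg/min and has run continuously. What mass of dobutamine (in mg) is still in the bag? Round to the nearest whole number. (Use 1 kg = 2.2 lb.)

Weight = 198 lb ÷ 2.2 lb/kg = 90 kg
Dose = 17.4 mcg/kg/min × 90 kg = 1566 mcg/min
1566 mcg/min × 60 min/hr = 93960 mcg/hr
Concentration = 482 mg ÷ 1068 mL = 0.4513109 mg/mL = 451.3109 mcg/mL
Rate = 93960 mcg/hr ÷ 451.3109 mcg/mL = 208.1935 mL/hr
Volume infused = 208.1935 mL/hr × 3.7 hr = 770.316 mL
Volume remaining = 1068 − 770.316 = 297.684 mL
Drug remaining = 297.684 mL × 451.3109 mcg/mL = 134348 mcg = 134.348 mg

134 mg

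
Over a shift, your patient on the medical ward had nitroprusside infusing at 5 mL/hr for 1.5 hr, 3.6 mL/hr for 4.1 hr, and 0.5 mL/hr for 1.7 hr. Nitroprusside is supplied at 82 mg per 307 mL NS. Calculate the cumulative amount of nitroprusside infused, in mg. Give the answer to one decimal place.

Concentration = 82 mg ÷ 307 mL = 0.267101 mg/mL
Stage 1: 5 mL/hr × 1.5 hr = 7.5 mL → 7.5 mL × 0.267101 mg/mL = 2.003257 mg
Stage 2: 3.6 mL/hr × 4.1 hr = 14.76 mL → 14.76 mL × 0.267101 mg/mL = 3.94241 mg
Stage 3: 0.5 mL/hr × 1.7 hr = 0.85 mL → 0.85 mL × 0.267101 mg/mL = 0.2270358 mg
Total = 2.003257 + 3.94241 + 0.2270358 = 6.172704 mg

6.2 mg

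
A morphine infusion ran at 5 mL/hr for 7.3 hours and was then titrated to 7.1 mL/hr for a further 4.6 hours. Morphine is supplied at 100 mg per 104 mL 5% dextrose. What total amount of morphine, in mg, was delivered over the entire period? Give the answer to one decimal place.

66.5 mg

Concentration = 100 mg ÷ 104 mL = 0.9615385 mg/mL
Stage 1: 5 mL/hr × 7.3 hr = 36.5 mL → 36.5 mL × 0.9615385 mg/mL = 35.09615 mg
Stage 2: 7.1 mL/hr × 4.6 hr = 32.66 mL → 32.66 mL × 0.9615385 mg/mL = 31.40385 mg
Total = 35.09615 + 31.40385 = 66.5 mg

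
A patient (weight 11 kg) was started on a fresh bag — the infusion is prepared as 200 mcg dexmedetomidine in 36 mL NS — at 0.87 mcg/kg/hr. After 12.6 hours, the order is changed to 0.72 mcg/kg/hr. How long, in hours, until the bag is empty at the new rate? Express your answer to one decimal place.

10.0 hours

Initial rate:
Dose = 0.87 mcg/kg/hr × 11 kg = 9.57 mcg/hr
Concentration = 200 mcg ÷ 36 mL = 5.555556 mcg/mL
Rate = 9.57 mcg/hr ÷ 5.555556 mcg/mL = 1.7226 mL/hr
Volume infused so far = 1.7226 mL/hr × 12.6 hr = 21.70476 mL
Volume remaining = 36 − 21.70476 = 14.29524 mL
New rate:
Dose = 0.72 mcg/kg/hr × 11 kg = 7.92 mcg/hr
Rate = 7.92 mcg/hr ÷ 5.555556 mcg/mL = 1.4256 mL/hr
Time remaining = 14.29524 mL ÷ 1.4256 mL/hr = 10.02753 hr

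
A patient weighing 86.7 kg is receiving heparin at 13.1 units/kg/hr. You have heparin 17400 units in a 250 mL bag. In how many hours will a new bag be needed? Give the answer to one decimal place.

15.3 hours

Dose = 13.1 units/kg/hr × 86.7 kg = 1135.77 units/hr
Concentration = 17400 units ÷ 250 mL = 69.6 units/mL
Rate = 1135.77 units/hr ÷ 69.6 units/mL = 16.31853 mL/hr
Duration = 250 mL ÷ 16.31853 mL/hr = 15.32 hr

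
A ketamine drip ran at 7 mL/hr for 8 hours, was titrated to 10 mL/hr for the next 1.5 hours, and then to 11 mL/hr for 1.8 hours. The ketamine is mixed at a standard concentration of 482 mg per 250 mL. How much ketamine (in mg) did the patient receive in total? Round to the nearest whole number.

Concentration = 482 mg ÷ 250 mL = 1.928 mg/mL
Stage 1: 7 mL/hr × 8 hr = 56 mL → 56 mL × 1.928 mg/mL = 107.968 mg
Stage 2: 10 mL/hr × 1.5 hr = 15 mL → 15 mL × 1.928 mg/mL = 28.92 mg
Stage 3: 11 mL/hr × 1.8 hr = 19.8 mL → 19.8 mL × 1.928 mg/mL = 38.1744 mg
Total = 107.968 + 28.92 + 38.1744 = 175.0624 mg

175 mg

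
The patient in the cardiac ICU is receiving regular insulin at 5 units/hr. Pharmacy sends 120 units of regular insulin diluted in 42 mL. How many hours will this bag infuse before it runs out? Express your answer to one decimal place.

24.0 hours

Concentration = 120 units ÷ 42 mL = 2.857143 units/mL
Rate = 5 units/hr ÷ 2.857143 units/mL = 1.75 mL/hr
Duration = 42 mL ÷ 1.75 mL/hr = 24 hr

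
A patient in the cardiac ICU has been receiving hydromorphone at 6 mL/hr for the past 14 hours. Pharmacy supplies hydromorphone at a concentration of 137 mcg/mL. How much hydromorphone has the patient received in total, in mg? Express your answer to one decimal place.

11.5 mg

Concentration = 137 mcg/mL = 0.137 mg/mL
Drug rate = 6 mL/hr × 0.137 mg/mL = 0.822 mg/hr
Total = 0.822 mg/hr × 14 hr = 11.508 mg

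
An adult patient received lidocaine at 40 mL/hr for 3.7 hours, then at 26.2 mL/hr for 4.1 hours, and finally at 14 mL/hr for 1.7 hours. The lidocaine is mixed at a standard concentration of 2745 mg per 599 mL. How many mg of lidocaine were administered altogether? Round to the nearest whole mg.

1280 mg

Concentration = 2745 mg ÷ 599 mL = 4.582638 mg/mL
Stage 1: 40 mL/hr × 3.7 hr = 148 mL → 148 mL × 4.582638 mg/mL = 678.2304 mg
Stage 2: 26.2 mL/hr × 4.1 hr = 107.42 mL → 107.42 mL × 4.582638 mg/mL = 492.2669 mg
Stage 3: 14 mL/hr × 1.7 hr = 23.8 mL → 23.8 mL × 4.582638 mg/mL = 109.0668 mg
Total = 678.2304 + 492.2669 + 109.0668 = 1279.564 mg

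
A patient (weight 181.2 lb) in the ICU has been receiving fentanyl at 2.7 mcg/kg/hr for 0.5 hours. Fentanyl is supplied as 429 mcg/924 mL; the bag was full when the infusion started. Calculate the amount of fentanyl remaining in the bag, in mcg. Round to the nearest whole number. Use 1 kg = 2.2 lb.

318 mcg

Weight = 181.2 lb ÷ 2.2 lb/kg = 82.36364 kg
Dose = 2.7 mcg/kg/hr × 82.36364 kg = 222.3818 mcg/hr
Concentration = 429 mcg ÷ 924 mL = 0.4642857 mcg/mL
Rate = 222.3818 mcg/hr ÷ 0.4642857 mcg/mL = 478.9762 mL/hr
Volume infused = 478.9762 mL/hr × 0.5 hr = 239.4881 mL
Volume remaining = 924 − 239.4881 = 684.5119 mL
Drug remaining = 684.5119 mL × 0.4642857 mcg/mL = 317.8091 mcg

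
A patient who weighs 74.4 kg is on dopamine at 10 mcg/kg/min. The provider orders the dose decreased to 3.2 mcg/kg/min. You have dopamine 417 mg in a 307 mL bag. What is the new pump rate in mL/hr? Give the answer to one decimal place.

10.5 mL/hr

Dose = 3.2 mcg/kg/min × 74.4 kg = 238.08 mcg/min
238.08 mcg/min × 60 min/hr = 14284.8 mcg/hr
Concentration = 417 mg ÷ 307 mL = 1.358306 mg/mL = 1358.306 mcg/mL
Rate = 14284.8 mcg/hr ÷ 1358.306 mcg/mL = 10.51663 mL/hr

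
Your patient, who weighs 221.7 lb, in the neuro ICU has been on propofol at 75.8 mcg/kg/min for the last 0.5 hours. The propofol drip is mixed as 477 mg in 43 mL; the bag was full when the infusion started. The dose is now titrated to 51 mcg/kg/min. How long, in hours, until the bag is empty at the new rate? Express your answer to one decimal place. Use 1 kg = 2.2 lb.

Initial rate:
Weight = 221.7 lb ÷ 2.2 lb/kg = 100.7727 kg
Dose = 75.8 mcg/kg/min × 100.7727 kg = 7638.573 mcg/min
7638.573 mcg/min × 60 min/hr = 458314.4 mcg/hr
Concentration = 477 mg ÷ 43 mL = 11.09302 mg/mL = 11093.02 mcg/mL
Rate = 458314.4 mcg/hr ÷ 11093.02 mcg/mL = 41.31555 mL/hr
Volume infused so far = 41.31555 mL/hr × 0.5 hr = 20.65778 mL
Volume remaining = 43 − 20.65778 = 22.34222 mL
New rate:
Dose = 51 mcg/kg/min × 100.7727 kg = 5139.409 mcg/min
5139.409 mcg/min × 60 min/hr = 308364.5 mcg/hr
Rate = 308364.5 mcg/hr ÷ 11093.02 mcg/mL = 27.79806 mL/hr
Time remaining = 22.34222 mL ÷ 27.79806 mL/hr = 0.8037332 hr

0.8 hours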